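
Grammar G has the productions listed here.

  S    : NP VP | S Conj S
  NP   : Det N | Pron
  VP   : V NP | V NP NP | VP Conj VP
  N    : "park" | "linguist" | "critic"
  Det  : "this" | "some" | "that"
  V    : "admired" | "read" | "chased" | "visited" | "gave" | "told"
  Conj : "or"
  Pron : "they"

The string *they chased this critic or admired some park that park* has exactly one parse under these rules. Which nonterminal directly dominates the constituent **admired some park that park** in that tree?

VP

S
  NP
    Pron: they
  VP
    VP
      V: chased
      NP
        Det: this
        N: critic
    Conj: or
    VP
      V: admired
      NP
        Det: some
        N: park
      NP
        Det: that
        N: park
The span 'admired some park that park' is the VP node built by VP → V NP NP.
Its mother is the VP built by VP → VP Conj VP.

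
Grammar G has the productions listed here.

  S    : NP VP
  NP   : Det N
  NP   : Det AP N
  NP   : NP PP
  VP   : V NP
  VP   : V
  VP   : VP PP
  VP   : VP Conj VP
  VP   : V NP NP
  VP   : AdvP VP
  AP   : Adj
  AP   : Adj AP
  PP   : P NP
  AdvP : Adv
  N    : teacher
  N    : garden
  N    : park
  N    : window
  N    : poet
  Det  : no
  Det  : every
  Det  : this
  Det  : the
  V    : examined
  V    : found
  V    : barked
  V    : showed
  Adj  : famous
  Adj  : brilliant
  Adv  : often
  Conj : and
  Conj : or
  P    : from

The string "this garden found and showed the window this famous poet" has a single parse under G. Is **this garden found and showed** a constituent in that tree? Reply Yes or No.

[S [NP [Det this] [N garden]] [VP [VP [V found]] [Conj and] [VP [V showed] [NP [Det the] [N window]] [NP [Det this] [AP [Adj famous]] [N poet]]]]]
The smallest constituent containing 'this garden found and showed' is the S spanning 'this garden found and showed the window this famous poet'; no single node in the tree dominates exactly the given words.

No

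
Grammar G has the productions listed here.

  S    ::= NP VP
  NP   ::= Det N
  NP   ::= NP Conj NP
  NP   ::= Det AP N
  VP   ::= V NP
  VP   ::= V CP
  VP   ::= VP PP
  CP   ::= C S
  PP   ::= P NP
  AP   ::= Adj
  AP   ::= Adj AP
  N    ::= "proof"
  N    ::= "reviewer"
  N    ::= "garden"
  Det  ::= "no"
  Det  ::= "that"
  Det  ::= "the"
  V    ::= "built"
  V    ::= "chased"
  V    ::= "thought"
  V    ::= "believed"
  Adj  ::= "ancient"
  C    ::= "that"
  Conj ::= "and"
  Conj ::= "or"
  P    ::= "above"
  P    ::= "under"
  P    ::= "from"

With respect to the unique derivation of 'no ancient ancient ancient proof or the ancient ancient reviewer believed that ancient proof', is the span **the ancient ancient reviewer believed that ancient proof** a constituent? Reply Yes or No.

[S [NP [NP [Det no] [AP [Adj ancient] [AP [Adj ancient] [AP [Adj ancient]]]] [N proof]] [Conj or] [NP [Det the] [AP [Adj ancient] [AP [Adj ancient]]] [N reviewer]]] [VP [V believed] [NP [Det that] [AP [Adj ancient]] [N proof]]]]
The smallest constituent containing 'the ancient ancient reviewer believed that ancient proof' is the S spanning 'no ancient ancient ancient proof or the ancient ancient reviewer believed that ancient proof'; no single node in the tree dominates exactly the given words.

No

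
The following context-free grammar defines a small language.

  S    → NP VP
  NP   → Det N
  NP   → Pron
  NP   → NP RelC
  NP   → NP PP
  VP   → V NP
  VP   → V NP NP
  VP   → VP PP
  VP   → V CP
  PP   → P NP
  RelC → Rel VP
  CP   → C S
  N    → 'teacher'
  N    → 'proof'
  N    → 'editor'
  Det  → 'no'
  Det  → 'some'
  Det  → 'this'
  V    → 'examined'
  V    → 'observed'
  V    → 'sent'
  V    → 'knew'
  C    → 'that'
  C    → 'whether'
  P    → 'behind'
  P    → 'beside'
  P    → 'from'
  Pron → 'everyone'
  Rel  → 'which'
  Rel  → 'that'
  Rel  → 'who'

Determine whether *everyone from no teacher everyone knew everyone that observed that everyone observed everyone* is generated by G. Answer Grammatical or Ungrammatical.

For S → NP VP, every NP-prefix leaves a non-VP remainder: after 'everyone' the remainder is not a VP; after 'everyone from no teacher' the remainder is not a VP.

Ungrammatical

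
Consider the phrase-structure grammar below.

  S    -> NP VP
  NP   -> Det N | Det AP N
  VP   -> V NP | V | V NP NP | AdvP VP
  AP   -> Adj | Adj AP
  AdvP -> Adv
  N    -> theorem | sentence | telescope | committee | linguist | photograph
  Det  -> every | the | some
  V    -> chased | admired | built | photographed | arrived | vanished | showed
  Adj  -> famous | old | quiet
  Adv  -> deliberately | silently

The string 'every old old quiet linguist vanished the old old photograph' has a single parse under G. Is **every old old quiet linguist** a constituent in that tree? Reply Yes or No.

[S [NP [Det every] [AP [Adj old] [AP [Adj old] [AP [Adj quiet]]]] [N linguist]] [VP [V vanished] [NP [Det the] [AP [Adj old] [AP [Adj old]]] [N photograph]]]]
The words 'every old old quiet linguist' are exhaustively dominated by a single NP node (built by NP → Det AP N), so they form a constituent.

Yes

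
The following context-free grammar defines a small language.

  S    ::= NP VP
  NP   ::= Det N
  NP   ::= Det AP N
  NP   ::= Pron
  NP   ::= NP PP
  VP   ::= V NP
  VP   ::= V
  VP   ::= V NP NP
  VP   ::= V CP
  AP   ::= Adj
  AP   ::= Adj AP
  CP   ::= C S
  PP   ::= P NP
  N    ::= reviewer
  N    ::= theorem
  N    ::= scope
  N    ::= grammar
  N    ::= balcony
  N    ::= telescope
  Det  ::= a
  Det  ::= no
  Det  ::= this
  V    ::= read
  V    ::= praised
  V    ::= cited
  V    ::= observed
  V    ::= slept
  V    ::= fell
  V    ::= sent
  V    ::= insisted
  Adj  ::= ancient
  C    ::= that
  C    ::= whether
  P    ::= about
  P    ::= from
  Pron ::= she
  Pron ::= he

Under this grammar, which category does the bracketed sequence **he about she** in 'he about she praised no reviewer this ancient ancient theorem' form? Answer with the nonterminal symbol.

NP

[S [NP [NP [Pron he]] [PP [P about] [NP [Pron she]]]] [VP [V praised] [NP [Det no] [N reviewer]] [NP [Det this] [AP [Adj ancient] [AP [Adj ancient]]] [N theorem]]]]
The span 'he about she' is the NP node built by NP → NP PP.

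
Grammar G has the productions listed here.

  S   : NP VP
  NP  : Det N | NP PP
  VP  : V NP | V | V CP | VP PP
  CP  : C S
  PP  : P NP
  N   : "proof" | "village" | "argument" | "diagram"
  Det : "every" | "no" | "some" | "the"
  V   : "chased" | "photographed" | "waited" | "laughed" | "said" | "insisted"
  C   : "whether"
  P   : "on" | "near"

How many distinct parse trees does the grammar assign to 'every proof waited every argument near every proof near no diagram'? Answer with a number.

5

Two of the 5 distinct bracketings:
[S [NP [Det every] [N proof]] [VP [V waited] [NP [NP [Det every] [N argument]] [PP [P near] [NP [NP [Det every] [N proof]] [PP [P near] [NP [Det no] [N diagram]]]]]]]]
[S [NP [Det every] [N proof]] [VP [V waited] [NP [NP [NP [Det every] [N argument]] [PP [P near] [NP [Det every] [N proof]]]] [PP [P near] [NP [Det no] [N diagram]]]]]]
The trees differ in how a recursive rule is bracketed over the same span.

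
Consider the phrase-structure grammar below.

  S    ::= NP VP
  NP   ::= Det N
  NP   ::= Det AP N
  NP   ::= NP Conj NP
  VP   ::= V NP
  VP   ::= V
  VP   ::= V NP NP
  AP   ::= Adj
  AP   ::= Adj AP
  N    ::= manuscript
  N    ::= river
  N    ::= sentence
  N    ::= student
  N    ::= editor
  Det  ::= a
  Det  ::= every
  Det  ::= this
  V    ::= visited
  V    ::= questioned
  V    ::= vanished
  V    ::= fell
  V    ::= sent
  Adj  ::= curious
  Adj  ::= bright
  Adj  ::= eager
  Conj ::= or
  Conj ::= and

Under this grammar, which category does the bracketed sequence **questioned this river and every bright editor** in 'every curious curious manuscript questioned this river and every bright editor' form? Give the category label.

VP

S
  NP
    Det: every
    AP
      Adj: curious
      AP
        Adj: curious
    N: manuscript
  VP
    V: questioned
    NP
      NP
        Det: this
        N: river
      Conj: and
      NP
        Det: every
        AP
          Adj: bright
        N: editor
The span 'questioned this river and every bright editor' is the VP node built by VP → V NP.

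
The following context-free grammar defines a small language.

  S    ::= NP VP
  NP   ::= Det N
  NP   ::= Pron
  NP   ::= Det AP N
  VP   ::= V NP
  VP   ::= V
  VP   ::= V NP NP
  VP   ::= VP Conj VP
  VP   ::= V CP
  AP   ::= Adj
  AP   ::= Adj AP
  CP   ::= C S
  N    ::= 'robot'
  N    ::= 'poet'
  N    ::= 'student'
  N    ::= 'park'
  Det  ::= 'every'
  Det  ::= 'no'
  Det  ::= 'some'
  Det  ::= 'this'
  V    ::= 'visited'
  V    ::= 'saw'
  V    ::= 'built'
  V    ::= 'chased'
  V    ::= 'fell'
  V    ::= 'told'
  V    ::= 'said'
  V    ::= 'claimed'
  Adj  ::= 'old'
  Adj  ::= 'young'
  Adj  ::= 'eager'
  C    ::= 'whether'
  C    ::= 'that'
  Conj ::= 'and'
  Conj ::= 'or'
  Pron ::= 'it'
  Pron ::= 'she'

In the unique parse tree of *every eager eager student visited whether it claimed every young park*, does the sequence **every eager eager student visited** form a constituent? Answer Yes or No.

[S [NP [Det every] [AP [Adj eager] [AP [Adj eager]]] [N student]] [VP [V visited] [CP [C whether] [S [NP [Pron it]] [VP [V claimed] [NP [Det every] [AP [Adj young]] [N park]]]]]]]
The smallest constituent containing 'every eager eager student visited' is the S spanning 'every eager eager student visited whether it claimed every young park'; no single node in the tree dominates exactly the given words.

No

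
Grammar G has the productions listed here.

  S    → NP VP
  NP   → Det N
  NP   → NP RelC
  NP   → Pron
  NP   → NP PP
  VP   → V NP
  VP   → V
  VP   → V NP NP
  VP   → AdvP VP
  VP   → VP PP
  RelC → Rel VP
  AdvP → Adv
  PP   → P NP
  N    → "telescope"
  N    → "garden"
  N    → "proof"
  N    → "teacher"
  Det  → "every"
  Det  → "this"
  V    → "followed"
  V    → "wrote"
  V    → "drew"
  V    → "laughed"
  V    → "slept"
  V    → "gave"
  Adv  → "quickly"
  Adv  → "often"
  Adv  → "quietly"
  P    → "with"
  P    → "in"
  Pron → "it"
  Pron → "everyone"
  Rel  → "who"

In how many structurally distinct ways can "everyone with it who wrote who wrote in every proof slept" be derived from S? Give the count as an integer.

Two of the 7 distinct bracketings:
[S [NP [NP [NP [NP [Pron everyone]] [PP [P with] [NP [Pron it]]]] [RelC [Rel who] [VP [V wrote]]]] [RelC [Rel who] [VP [VP [V wrote]] [PP [P in] [NP [Det every] [N proof]]]]]] [VP [V slept]]]
[S [NP [NP [NP [Pron everyone]] [PP [P with] [NP [NP [Pron it]] [RelC [Rel who] [VP [V wrote]]]]]] [RelC [Rel who] [VP [VP [V wrote]] [PP [P in] [NP [Det every] [N proof]]]]]] [VP [V slept]]]
The trees differ in how a recursive rule is bracketed over the same span.

7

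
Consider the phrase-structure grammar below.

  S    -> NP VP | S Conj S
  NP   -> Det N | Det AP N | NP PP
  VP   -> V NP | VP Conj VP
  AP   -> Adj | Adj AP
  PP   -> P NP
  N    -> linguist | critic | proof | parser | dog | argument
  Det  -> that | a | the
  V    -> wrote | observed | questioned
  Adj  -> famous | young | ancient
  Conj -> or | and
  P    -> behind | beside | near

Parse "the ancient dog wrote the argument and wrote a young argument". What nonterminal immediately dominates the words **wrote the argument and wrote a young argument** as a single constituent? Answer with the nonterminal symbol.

[S [NP [Det the] [AP [Adj ancient]] [N dog]] [VP [VP [V wrote] [NP [Det the] [N argument]]] [Conj and] [VP [V wrote] [NP [Det a] [AP [Adj young]] [N argument]]]]]
The span 'wrote the argument and wrote a young argument' is the VP node built by VP → VP Conj VP.

VP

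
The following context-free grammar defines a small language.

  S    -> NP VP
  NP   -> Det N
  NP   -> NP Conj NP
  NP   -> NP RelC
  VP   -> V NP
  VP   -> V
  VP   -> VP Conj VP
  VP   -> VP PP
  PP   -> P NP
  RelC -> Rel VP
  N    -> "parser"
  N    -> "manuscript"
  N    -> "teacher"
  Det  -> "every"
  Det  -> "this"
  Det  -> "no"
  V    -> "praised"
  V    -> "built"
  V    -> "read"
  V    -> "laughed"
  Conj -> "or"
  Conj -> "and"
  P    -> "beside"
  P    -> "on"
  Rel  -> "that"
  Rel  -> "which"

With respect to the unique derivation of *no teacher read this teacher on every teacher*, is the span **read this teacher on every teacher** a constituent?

[S [NP [Det no] [N teacher]] [VP [VP [V read] [NP [Det this] [N teacher]]] [PP [P on] [NP [Det every] [N teacher]]]]]
The words 'read this teacher on every teacher' are exhaustively dominated by a single VP node (built by VP → VP PP), so they form a constituent.

Yes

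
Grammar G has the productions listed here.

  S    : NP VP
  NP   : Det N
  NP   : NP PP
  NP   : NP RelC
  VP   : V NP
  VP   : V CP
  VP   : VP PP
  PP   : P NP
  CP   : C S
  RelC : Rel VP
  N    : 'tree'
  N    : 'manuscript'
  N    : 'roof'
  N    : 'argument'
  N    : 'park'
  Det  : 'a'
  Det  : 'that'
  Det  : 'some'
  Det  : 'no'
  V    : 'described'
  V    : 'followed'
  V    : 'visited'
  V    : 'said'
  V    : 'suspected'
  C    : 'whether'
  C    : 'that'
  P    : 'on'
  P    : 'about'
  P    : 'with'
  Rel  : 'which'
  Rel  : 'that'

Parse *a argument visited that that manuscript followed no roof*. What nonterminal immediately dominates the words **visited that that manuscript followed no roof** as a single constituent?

VP

[S [NP [Det a] [N argument]] [VP [V visited] [CP [C that] [S [NP [Det that] [N manuscript]] [VP [V followed] [NP [Det no] [N roof]]]]]]]
The span 'visited that that manuscript followed no roof' is the VP node built by VP → V CP.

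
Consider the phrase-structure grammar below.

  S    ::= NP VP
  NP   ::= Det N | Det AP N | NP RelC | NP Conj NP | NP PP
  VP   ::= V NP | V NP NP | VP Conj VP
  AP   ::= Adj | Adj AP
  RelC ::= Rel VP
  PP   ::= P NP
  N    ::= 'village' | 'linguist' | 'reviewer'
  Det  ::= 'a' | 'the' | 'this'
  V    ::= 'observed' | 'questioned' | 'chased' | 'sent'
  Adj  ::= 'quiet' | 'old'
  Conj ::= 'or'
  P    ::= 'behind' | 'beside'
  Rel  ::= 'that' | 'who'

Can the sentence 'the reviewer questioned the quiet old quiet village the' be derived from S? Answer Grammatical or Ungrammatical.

For S → NP VP, the only prefix that parses as NP is 'the reviewer', but the remainder 'questioned the quiet old quiet village the' is not a VP under these rules.

Ungrammatical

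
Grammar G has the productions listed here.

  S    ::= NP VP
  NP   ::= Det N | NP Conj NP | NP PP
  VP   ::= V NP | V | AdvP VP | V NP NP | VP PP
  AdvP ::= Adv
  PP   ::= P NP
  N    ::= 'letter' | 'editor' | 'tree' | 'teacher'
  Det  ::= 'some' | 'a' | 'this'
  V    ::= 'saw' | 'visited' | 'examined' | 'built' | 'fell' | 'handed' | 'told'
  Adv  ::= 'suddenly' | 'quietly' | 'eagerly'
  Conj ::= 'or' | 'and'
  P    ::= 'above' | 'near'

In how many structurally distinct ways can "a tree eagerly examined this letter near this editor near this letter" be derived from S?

Two of the 9 distinct bracketings:
[S [NP [Det a] [N tree]] [VP [AdvP [Adv eagerly]] [VP [V examined] [NP [NP [Det this] [N letter]] [PP [P near] [NP [NP [Det this] [N editor]] [PP [P near] [NP [Det this] [N letter]]]]]]]]]
[S [NP [Det a] [N tree]] [VP [AdvP [Adv eagerly]] [VP [V examined] [NP [NP [NP [Det this] [N letter]] [PP [P near] [NP [Det this] [N editor]]]] [PP [P near] [NP [Det this] [N letter]]]]]]]
The trees differ in how a recursive rule is bracketed over the same span.

9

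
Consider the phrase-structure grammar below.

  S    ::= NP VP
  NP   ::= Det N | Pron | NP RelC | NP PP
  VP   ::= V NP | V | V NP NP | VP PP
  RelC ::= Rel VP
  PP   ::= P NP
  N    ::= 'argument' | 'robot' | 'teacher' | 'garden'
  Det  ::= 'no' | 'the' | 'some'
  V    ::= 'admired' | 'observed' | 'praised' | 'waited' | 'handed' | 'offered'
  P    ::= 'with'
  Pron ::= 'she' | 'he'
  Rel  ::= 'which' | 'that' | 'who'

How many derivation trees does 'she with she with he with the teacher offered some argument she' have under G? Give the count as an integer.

Two of the 5 distinct bracketings:
[S [NP [NP [Pron she]] [PP [P with] [NP [NP [Pron she]] [PP [P with] [NP [NP [Pron he]] [PP [P with] [NP [Det the] [N teacher]]]]]]]] [VP [V offered] [NP [Det some] [N argument]] [NP [Pron she]]]]
[S [NP [NP [Pron she]] [PP [P with] [NP [NP [NP [Pron she]] [PP [P with] [NP [Pron he]]]] [PP [P with] [NP [Det the] [N teacher]]]]]] [VP [V offered] [NP [Det some] [N argument]] [NP [Pron she]]]]
The trees differ in how a recursive rule is bracketed over the same span.

5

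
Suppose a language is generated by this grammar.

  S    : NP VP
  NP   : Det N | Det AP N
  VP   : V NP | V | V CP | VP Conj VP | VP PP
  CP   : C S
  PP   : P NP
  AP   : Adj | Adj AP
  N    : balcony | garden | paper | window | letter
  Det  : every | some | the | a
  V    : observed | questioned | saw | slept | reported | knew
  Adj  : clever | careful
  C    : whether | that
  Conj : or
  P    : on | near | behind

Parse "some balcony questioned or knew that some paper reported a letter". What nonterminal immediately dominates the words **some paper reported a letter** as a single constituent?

S

[S [NP [Det some] [N balcony]] [VP [VP [V questioned]] [Conj or] [VP [V knew] [CP [C that] [S [NP [Det some] [N paper]] [VP [V reported] [NP [Det a] [N letter]]]]]]]]
The span 'some paper reported a letter' is the S node built by S → NP VP.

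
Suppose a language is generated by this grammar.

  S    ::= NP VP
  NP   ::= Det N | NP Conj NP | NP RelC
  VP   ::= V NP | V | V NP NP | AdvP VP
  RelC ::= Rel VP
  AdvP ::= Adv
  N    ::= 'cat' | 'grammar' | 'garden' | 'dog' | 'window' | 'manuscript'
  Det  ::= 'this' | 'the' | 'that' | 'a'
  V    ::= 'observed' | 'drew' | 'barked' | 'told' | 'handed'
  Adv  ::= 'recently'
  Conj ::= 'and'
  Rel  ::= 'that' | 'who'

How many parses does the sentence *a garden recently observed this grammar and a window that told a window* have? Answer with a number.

Two of the 4 distinct bracketings:
[S [NP [Det a] [N garden]] [VP [AdvP [Adv recently]] [VP [V observed] [NP [NP [Det this] [N grammar]] [Conj and] [NP [NP [Det a] [N window]] [RelC [Rel that] [VP [V told] [NP [Det a] [N window]]]]]]]]]
[S [NP [Det a] [N garden]] [VP [AdvP [Adv recently]] [VP [V observed] [NP [NP [NP [Det this] [N grammar]] [Conj and] [NP [Det a] [N window]]] [RelC [Rel that] [VP [V told] [NP [Det a] [N window]]]]]]]]
The trees differ in how a recursive rule is bracketed over the same span.

4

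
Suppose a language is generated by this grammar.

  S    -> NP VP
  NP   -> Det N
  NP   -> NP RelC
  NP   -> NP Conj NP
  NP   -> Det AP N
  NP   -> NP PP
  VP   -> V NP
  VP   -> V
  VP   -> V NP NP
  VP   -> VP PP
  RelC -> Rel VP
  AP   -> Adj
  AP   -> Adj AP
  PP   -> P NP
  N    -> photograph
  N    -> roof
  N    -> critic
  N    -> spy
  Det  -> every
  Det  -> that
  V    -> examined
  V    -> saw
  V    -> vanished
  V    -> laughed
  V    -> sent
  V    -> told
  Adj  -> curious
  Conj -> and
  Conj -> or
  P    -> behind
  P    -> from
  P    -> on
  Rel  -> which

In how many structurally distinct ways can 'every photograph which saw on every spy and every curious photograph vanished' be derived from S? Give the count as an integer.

Two of the 4 distinct bracketings:
[S [NP [NP [Det every] [N photograph]] [RelC [Rel which] [VP [VP [V saw]] [PP [P on] [NP [NP [Det every] [N spy]] [Conj and] [NP [Det every] [AP [Adj curious]] [N photograph]]]]]]] [VP [V vanished]]]
[S [NP [NP [NP [Det every] [N photograph]] [RelC [Rel which] [VP [VP [V saw]] [PP [P on] [NP [Det every] [N spy]]]]]] [Conj and] [NP [Det every] [AP [Adj curious]] [N photograph]]] [VP [V vanished]]]
The trees differ in how a recursive rule is bracketed over the same span.

4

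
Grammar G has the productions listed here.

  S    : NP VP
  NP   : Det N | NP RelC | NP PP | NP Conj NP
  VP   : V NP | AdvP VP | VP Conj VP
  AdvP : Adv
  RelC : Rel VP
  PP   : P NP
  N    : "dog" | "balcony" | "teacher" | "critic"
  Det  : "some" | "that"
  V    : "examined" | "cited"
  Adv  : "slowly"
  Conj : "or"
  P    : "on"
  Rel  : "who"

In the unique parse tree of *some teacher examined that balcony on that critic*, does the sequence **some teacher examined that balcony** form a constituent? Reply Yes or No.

No

[S [NP [Det some] [N teacher]] [VP [V examined] [NP [NP [Det that] [N balcony]] [PP [P on] [NP [Det that] [N critic]]]]]]
The smallest constituent containing 'some teacher examined that balcony' is the S spanning 'some teacher examined that balcony on that critic'; no single node in the tree dominates exactly the given words.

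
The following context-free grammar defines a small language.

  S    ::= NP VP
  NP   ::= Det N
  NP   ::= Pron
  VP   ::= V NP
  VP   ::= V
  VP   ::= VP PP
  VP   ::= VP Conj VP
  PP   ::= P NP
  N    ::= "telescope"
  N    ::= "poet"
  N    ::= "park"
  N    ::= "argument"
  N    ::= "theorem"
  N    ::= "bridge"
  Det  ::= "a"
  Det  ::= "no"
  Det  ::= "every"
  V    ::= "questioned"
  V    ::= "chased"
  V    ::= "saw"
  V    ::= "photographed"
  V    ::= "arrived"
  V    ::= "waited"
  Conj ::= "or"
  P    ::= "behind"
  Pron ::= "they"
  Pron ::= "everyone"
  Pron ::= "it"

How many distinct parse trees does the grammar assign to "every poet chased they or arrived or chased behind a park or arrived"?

Two of the 9 distinct bracketings:
[S [NP [Det every] [N poet]] [VP [VP [V chased] [NP [Pron they]]] [Conj or] [VP [VP [V arrived]] [Conj or] [VP [VP [VP [V chased]] [PP [P behind] [NP [Det a] [N park]]]] [Conj or] [VP [V arrived]]]]]]
[S [NP [Det every] [N poet]] [VP [VP [V chased] [NP [Pron they]]] [Conj or] [VP [VP [VP [VP [V arrived]] [Conj or] [VP [V chased]]] [PP [P behind] [NP [Det a] [N park]]]] [Conj or] [VP [V arrived]]]]]
The trees differ in how a recursive rule is bracketed over the same span.

9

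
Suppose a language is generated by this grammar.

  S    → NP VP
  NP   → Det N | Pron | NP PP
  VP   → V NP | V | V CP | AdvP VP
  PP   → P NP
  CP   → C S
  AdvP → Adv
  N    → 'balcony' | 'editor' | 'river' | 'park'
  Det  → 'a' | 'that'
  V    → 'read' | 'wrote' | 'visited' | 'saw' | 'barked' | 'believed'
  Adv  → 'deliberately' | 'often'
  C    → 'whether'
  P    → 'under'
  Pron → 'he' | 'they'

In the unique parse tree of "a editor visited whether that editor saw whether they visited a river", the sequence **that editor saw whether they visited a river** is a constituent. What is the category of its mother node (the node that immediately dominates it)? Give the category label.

S
  NP
    Det: a
    N: editor
  VP
    V: visited
    CP
      C: whether
      S
        NP
          Det: that
          N: editor
        VP
          V: saw
          CP
            C: whether
            S
              NP
                Pron: they
              VP
                V: visited
                NP
                  Det: a
                  N: river
The span 'that editor saw whether they visited a river' is the S node built by S → NP VP.
Its mother is the CP built by CP → C S.

CP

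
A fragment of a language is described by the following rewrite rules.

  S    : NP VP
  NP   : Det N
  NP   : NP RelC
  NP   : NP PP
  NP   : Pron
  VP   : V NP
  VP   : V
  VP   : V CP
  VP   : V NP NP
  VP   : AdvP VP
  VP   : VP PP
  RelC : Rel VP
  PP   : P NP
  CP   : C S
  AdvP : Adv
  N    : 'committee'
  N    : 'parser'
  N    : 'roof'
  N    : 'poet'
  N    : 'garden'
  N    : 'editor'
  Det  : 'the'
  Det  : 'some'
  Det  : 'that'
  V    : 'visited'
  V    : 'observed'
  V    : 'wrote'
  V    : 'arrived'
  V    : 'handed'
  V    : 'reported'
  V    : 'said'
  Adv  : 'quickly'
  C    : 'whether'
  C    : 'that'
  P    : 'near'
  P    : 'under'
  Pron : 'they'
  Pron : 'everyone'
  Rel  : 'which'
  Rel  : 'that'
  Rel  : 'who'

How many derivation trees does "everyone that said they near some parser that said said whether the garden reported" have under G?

7

Two of the 7 distinct bracketings:
[S [NP [NP [Pron everyone]] [RelC [Rel that] [VP [V said] [NP [NP [NP [Pron they]] [PP [P near] [NP [Det some] [N parser]]]] [RelC [Rel that] [VP [V said]]]]]]] [VP [V said] [CP [C whether] [S [NP [Det the] [N garden]] [VP [V reported]]]]]]
[S [NP [NP [Pron everyone]] [RelC [Rel that] [VP [V said] [NP [NP [Pron they]] [PP [P near] [NP [NP [Det some] [N parser]] [RelC [Rel that] [VP [V said]]]]]]]]] [VP [V said] [CP [C whether] [S [NP [Det the] [N garden]] [VP [V reported]]]]]]
The trees differ in how a recursive rule is bracketed over the same span.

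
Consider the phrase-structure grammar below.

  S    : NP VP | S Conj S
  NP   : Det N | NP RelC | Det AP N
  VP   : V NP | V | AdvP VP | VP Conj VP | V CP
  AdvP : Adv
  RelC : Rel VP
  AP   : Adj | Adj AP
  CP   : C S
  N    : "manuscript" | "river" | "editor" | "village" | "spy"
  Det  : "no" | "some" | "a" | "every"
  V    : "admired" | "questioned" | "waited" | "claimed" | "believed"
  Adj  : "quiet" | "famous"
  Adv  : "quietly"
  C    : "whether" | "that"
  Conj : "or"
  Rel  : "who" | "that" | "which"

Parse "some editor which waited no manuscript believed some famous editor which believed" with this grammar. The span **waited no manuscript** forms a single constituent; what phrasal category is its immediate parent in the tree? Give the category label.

S
  NP
    NP
      Det: some
      N: editor
    RelC
      Rel: which
      VP
        V: waited
        NP
          Det: no
          N: manuscript
  VP
    V: believed
    NP
      NP
        Det: some
        AP
          Adj: famous
        N: editor
      RelC
        Rel: which
        VP
          V: believed
The span 'waited no manuscript' is the VP node built by VP → V NP.
Its mother is the RelC built by RelC → Rel VP.

RelC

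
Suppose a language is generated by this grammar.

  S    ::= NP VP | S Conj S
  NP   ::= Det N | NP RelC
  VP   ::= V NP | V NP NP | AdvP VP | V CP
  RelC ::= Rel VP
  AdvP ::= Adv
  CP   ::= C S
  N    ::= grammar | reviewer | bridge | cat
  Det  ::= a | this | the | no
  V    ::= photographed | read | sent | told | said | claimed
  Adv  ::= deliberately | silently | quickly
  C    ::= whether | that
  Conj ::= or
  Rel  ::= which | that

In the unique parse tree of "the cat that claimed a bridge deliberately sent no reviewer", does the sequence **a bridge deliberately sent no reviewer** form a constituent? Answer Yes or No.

No

[S [NP [NP [Det the] [N cat]] [RelC [Rel that] [VP [V claimed] [NP [Det a] [N bridge]]]]] [VP [AdvP [Adv deliberately]] [VP [V sent] [NP [Det no] [N reviewer]]]]]
The smallest constituent containing 'a bridge deliberately sent no reviewer' is the S spanning 'the cat that claimed a bridge deliberately sent no reviewer'; no single node in the tree dominates exactly the given words.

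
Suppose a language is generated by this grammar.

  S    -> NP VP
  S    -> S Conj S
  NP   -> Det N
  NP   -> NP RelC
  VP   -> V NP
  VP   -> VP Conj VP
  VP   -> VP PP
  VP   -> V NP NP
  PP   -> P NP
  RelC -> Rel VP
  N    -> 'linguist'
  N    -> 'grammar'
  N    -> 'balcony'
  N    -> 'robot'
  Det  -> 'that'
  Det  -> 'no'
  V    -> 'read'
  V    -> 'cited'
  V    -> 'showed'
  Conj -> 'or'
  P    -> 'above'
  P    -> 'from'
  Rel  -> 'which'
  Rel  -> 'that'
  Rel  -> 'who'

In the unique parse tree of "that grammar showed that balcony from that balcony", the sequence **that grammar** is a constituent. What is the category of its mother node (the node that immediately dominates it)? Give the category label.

S
  NP
    Det: that
    N: grammar
  VP
    VP
      V: showed
      NP
        Det: that
        N: balcony
    PP
      P: from
      NP
        Det: that
        N: balcony
The span 'that grammar' is the NP node built by NP → Det N.
Its mother is the S built by S → NP VP.

S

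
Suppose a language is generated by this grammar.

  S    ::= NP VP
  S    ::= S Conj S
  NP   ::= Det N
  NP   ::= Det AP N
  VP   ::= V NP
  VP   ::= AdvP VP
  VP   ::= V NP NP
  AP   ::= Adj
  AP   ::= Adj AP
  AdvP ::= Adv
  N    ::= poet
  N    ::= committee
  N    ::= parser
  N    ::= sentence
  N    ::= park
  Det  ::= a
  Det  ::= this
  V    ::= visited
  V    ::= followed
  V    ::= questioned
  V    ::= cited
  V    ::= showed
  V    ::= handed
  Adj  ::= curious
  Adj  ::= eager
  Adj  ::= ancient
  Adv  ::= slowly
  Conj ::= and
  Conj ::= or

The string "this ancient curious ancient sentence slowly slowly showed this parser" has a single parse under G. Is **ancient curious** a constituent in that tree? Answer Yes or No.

[S [NP [Det this] [AP [Adj ancient] [AP [Adj curious] [AP [Adj ancient]]]] [N sentence]] [VP [AdvP [Adv slowly]] [VP [AdvP [Adv slowly]] [VP [V showed] [NP [Det this] [N parser]]]]]]
The smallest constituent containing 'ancient curious' is the AP spanning 'ancient curious ancient'; no single node in the tree dominates exactly the given words.

No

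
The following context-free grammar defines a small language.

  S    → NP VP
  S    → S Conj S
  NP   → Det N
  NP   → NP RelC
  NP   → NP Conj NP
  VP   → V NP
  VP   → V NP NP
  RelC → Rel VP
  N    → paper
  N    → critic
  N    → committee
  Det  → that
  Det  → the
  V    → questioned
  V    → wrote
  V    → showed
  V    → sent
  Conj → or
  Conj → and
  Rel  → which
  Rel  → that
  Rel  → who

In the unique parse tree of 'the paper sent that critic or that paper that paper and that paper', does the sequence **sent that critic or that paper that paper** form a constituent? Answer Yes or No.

No

[S [NP [Det the] [N paper]] [VP [V sent] [NP [NP [Det that] [N critic]] [Conj or] [NP [Det that] [N paper]]] [NP [NP [Det that] [N paper]] [Conj and] [NP [Det that] [N paper]]]]]
The smallest constituent containing 'sent that critic or that paper that paper' is the VP spanning 'sent that critic or that paper that paper and that paper'; no single node in the tree dominates exactly the given words.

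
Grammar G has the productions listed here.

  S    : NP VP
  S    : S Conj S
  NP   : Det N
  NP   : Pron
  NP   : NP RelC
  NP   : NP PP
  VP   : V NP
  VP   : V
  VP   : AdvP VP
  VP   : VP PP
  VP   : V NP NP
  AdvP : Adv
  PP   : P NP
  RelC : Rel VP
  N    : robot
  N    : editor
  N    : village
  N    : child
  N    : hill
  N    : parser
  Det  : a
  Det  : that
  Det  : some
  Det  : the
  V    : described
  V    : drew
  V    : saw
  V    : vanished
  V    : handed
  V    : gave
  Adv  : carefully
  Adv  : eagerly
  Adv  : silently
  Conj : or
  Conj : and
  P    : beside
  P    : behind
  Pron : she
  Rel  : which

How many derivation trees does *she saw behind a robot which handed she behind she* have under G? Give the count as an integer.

4

Two of the 4 distinct bracketings:
[S [NP [Pron she]] [VP [VP [V saw]] [PP [P behind] [NP [NP [Det a] [N robot]] [RelC [Rel which] [VP [V handed] [NP [NP [Pron she]] [PP [P behind] [NP [Pron she]]]]]]]]]]
[S [NP [Pron she]] [VP [VP [V saw]] [PP [P behind] [NP [NP [Det a] [N robot]] [RelC [Rel which] [VP [VP [V handed] [NP [Pron she]]] [PP [P behind] [NP [Pron she]]]]]]]]]
The difference turns on whether NP → NP PP is used at the relevant span, versus an alternative expansion of NP.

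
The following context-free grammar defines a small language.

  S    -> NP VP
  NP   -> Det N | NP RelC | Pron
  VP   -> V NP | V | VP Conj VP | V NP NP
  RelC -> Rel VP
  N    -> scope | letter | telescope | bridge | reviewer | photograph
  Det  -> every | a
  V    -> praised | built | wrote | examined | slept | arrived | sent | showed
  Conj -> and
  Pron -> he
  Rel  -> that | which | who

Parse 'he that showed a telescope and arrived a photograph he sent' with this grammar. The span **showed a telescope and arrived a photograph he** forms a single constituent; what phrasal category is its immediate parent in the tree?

RelC

S
  NP
    NP
      Pron: he
    RelC
      Rel: that
      VP
        VP
          V: showed
          NP
            Det: a
            N: telescope
        Conj: and
        VP
          V: arrived
          NP
            Det: a
            N: photograph
          NP
            Pron: he
  VP
    V: sent
The span 'showed a telescope and arrived a photograph he' is the VP node built by VP → VP Conj VP.
Its mother is the RelC built by RelC → Rel VP.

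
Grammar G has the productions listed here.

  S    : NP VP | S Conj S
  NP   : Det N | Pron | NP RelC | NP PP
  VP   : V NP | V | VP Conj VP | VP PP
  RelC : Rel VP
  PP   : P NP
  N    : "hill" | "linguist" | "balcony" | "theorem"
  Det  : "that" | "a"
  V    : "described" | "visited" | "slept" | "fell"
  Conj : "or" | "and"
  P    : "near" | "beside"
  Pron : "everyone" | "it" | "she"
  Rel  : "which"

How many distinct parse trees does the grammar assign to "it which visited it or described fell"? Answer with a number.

[S [NP [NP [Pron it]] [RelC [Rel which] [VP [VP [V visited] [NP [Pron it]]] [Conj or] [VP [V described]]]]] [VP [V fell]]]
No rule offers an alternative attachment or grouping for any span, so this is the only derivation.

1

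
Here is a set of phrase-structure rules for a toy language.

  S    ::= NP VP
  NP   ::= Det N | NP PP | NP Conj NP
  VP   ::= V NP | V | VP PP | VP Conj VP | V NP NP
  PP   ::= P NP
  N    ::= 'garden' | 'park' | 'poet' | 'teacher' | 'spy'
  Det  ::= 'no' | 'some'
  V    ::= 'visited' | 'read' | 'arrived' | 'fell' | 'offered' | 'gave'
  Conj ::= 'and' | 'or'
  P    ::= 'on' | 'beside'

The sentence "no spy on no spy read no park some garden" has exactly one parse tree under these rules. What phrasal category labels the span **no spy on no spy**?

NP

S
  NP
    NP
      Det: no
      N: spy
    PP
      P: on
      NP
        Det: no
        N: spy
  VP
    V: read
    NP
      Det: no
      N: park
    NP
      Det: some
      N: garden
The span 'no spy on no spy' is the NP node built by NP → NP PP.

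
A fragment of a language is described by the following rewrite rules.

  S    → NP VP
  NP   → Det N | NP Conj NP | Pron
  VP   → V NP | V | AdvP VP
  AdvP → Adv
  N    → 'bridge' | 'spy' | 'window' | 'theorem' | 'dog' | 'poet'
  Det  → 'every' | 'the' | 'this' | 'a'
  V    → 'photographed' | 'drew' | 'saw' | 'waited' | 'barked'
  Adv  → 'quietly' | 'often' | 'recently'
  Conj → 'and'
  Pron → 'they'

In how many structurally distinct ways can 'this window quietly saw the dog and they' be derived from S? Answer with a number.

1

[S [NP [Det this] [N window]] [VP [AdvP [Adv quietly]] [VP [V saw] [NP [NP [Det the] [N dog]] [Conj and] [NP [Pron they]]]]]]
No rule offers an alternative attachment or grouping for any span, so this is the only derivation.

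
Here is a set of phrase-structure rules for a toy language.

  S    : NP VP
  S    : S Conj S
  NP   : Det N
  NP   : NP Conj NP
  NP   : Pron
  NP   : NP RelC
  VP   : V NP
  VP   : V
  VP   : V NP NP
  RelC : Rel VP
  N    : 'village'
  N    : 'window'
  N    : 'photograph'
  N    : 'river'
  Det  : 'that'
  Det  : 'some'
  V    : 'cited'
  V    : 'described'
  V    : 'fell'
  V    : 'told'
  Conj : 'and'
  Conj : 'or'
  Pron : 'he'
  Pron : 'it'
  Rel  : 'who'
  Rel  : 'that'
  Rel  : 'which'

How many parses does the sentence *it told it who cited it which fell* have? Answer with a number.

Two of the 3 distinct bracketings:
[S [NP [Pron it]] [VP [V told] [NP [NP [Pron it]] [RelC [Rel who] [VP [V cited] [NP [NP [Pron it]] [RelC [Rel which] [VP [V fell]]]]]]]]]
[S [NP [Pron it]] [VP [V told] [NP [NP [NP [Pron it]] [RelC [Rel who] [VP [V cited] [NP [Pron it]]]]] [RelC [Rel which] [VP [V fell]]]]]]
The trees differ in how a recursive rule is bracketed over the same span.

3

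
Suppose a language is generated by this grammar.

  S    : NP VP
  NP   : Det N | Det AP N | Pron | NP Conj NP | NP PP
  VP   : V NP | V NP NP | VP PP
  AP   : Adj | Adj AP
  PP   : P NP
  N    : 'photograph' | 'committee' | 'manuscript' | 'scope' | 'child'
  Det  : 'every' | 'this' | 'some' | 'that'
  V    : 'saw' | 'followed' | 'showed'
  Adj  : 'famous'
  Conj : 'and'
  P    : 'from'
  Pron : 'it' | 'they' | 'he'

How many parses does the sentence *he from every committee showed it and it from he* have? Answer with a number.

3

Two of the 3 distinct bracketings:
[S [NP [NP [Pron he]] [PP [P from] [NP [Det every] [N committee]]]] [VP [V showed] [NP [NP [Pron it]] [Conj and] [NP [NP [Pron it]] [PP [P from] [NP [Pron he]]]]]]]
[S [NP [NP [Pron he]] [PP [P from] [NP [Det every] [N committee]]]] [VP [V showed] [NP [NP [NP [Pron it]] [Conj and] [NP [Pron it]]] [PP [P from] [NP [Pron he]]]]]]
The trees differ in how a recursive rule is bracketed over the same span.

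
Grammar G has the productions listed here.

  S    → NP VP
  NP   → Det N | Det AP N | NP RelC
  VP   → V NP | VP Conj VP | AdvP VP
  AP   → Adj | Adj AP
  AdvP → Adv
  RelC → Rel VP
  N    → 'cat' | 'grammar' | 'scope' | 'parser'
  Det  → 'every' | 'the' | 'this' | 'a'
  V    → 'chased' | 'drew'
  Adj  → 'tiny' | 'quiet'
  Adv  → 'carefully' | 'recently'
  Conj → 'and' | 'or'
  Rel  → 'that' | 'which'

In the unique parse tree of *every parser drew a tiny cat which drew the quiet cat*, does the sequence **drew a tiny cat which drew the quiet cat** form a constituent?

Yes

[S [NP [Det every] [N parser]] [VP [V drew] [NP [NP [Det a] [AP [Adj tiny]] [N cat]] [RelC [Rel which] [VP [V drew] [NP [Det the] [AP [Adj quiet]] [N cat]]]]]]]
The words 'drew a tiny cat which drew the quiet cat' are exhaustively dominated by a single VP node (built by VP → V NP), so they form a constituent.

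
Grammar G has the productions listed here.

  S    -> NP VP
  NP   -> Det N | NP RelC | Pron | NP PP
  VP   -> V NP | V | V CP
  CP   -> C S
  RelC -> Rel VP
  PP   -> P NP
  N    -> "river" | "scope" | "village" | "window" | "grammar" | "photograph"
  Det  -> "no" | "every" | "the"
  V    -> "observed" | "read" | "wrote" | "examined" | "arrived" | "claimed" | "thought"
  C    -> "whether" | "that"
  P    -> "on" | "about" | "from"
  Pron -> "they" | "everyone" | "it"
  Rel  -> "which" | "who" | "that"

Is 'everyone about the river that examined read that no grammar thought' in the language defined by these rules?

S
  NP
    NP
      NP
        Pron: everyone
      PP
        P: about
        NP
          Det: the
          N: river
    RelC
      Rel: that
      VP
        V: examined
  VP
    V: read
    CP
      C: that
      S
        NP
          Det: no
          N: grammar
        VP
          V: thought
The bracketing above is licensed at every node by one of the given productions, with S at the root.

Grammatical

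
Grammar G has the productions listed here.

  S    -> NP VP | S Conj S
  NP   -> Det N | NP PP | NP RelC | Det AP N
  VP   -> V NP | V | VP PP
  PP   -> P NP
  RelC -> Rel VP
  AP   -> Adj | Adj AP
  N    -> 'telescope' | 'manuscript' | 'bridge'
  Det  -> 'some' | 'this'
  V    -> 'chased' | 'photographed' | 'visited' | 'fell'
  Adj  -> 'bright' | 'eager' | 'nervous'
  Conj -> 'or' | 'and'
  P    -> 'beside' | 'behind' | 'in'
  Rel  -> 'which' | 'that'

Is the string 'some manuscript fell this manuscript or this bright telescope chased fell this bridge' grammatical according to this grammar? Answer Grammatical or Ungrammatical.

For S → NP VP, the only prefix that parses as NP is 'some manuscript', but the remainder 'fell this manuscript or this bright telescope chased fell this bridge' is not a VP under these rules. The alternative S rule S → S Conj S likewise has no satisfying split.

Ungrammatical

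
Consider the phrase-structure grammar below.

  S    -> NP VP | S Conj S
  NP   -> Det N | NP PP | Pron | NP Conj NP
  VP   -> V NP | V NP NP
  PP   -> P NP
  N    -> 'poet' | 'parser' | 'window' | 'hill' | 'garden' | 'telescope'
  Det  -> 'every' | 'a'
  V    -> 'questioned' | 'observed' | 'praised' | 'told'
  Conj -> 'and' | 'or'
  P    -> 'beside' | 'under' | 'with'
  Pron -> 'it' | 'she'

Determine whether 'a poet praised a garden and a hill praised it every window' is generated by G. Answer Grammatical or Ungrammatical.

Grammatical

[S [S [NP [Det a] [N poet]] [VP [V praised] [NP [Det a] [N garden]]]] [Conj and] [S [NP [Det a] [N hill]] [VP [V praised] [NP [Pron it]] [NP [Det every] [N window]]]]]
Each bracket corresponds to one application of a listed rule, so the string is derivable from S.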